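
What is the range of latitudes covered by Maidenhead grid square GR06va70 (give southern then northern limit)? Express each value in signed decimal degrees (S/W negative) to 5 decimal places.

Field G=6, R=17: +6·20° lon, +17·10° lat → SW at lon -60°, lat 80°.
Square 0, 6: +0·2° lon, +6·1° lat → SW at lon -60°, lat 86°.
Subsquare v=21, a=0: +21·0.0833333° lon, +0·0.0416667° lat → SW at lon -58.25°, lat 86°.
Extended square 7, 0: +7·0.00833333° lon, +0·0.00416667° lat → SW at lon -58.1917°, lat 86°.
Cell spans 0.00833333° lon × 0.00416667° lat.
south 86.00000, north 86.00417.

86.00000, 86.00417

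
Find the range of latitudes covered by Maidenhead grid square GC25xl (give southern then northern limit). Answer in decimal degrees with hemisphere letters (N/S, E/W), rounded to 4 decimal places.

64.5417° S, 64.5000° S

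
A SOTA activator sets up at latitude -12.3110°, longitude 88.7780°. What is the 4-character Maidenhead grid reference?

NH47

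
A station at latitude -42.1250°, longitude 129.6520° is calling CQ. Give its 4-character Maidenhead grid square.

PE47

Add 180° to longitude and 90° to latitude: 309.65, 47.88.
Field (20°×10°, letters A–R): 309.65/20 → 15 → P, 47.88/10 → 4 → E; chars PE.
Square (2°×1°, digits 0–9): 9.65/2 → 4, 7.88/1 → 7; chars 47.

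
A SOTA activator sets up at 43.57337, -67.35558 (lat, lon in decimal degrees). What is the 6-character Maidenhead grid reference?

FN63hn

Offset from 180°W / 90°S: lon 112.6444°, lat 133.5734°.
Field: 112.6444/20 → 5 → F, 133.5734/10 → 13 → N; chars FN.
Square: 12.6444/2 → 6, 3.5734/1 → 3; chars 63.
Subsquare: 0.6444/0.0833333 → 7 → h, 0.5734/0.0416667 → 13 → n; chars hn.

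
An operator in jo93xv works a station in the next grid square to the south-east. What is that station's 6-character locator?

KO03au

Longitude subsquare x = 23; +1 → 24, wraps to 0 = a, carry into square.
Longitude square 9; +1 → 10, wraps to 0, carry into field.
Longitude field J = 9; +1 → 10 = K.
Latitude subsquare v = 21; −1 → 20 = u.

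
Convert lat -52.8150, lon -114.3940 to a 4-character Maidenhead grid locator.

DD27

Offset from 180°W / 90°S: lon 65.61°, lat 37.19°.
Field (20°×10°, letters A–R): lon ⌊65.61/20⌋ = 3 → D; lat ⌊37.19/10⌋ = 3 → D.
Square (2°×1°, digits 0–9): lon ⌊5.61/2⌋ = 2; lat ⌊7.19/1⌋ = 7.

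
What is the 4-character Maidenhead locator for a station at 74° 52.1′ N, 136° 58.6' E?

PQ84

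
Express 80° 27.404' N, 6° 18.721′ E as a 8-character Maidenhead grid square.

Offset from 180°W / 90°S: lon 186.31202°, lat 170.45673°.
Field: 186.31202/20 → 9 → J, 170.45673/10 → 17 → R; chars JR.
Square: 6.31202/2 → 3, 0.45673/1 → 0; chars 30.
Subsquare: 0.31202/0.0833333 → 3 → d, 0.45673/0.0416667 → 10 → k; chars dk.
Extended square: 0.06202/0.00833333 → 7, 0.04007/0.00416667 → 9; chars 79.

JR30dk79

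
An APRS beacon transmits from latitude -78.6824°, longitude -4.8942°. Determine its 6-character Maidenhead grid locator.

IB71nh

Offset from 180°W / 90°S: lon 175.1058°, lat 11.3176°.
Field: lon ⌊175.1058/20⌋ = 8 → I; lat ⌊11.3176/10⌋ = 1 → B.
Square: lon ⌊15.1058/2⌋ = 7; lat ⌊1.3176/1⌋ = 1.
Subsquare: lon ⌊1.1058/0.0833333⌋ = 13 → n; lat ⌊0.3176/0.0416667⌋ = 7 → h.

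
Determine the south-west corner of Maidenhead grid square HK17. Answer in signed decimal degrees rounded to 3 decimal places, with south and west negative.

17.000, -38.000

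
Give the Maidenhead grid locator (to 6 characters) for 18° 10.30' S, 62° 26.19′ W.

FH81st

Add 180° to longitude and 90° to latitude: 117.5635, 71.8283.
Field: lon ⌊117.5635/20⌋ = 5 → F; lat ⌊71.8283/10⌋ = 7 → H.
Square: lon ⌊17.5635/2⌋ = 8; lat ⌊1.8283/1⌋ = 1.
Subsquare: lon ⌊1.5635/0.0833333⌋ = 18 → s; lat ⌊0.8283/0.0416667⌋ = 19 → t.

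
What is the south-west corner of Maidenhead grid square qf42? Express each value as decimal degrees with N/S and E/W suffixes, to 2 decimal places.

Field Q=16, F=5: +16·20° lon, +5·10° lat → SW at lon 140°, lat -40°.
Square 4, 2: +4·2° lon, +2·1° lat → SW at lon 148°, lat -38°.
latitude 38.00° S, longitude 148.00° E.

38.00° S, 148.00° E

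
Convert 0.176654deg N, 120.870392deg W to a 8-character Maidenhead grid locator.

CJ90ne52

Offset from 180°W / 90°S: lon 59.12961°, lat 90.17665°.
Field: lon ⌊59.12961/20⌋ = 2 → C; lat ⌊90.17665/10⌋ = 9 → J.
Square: lon ⌊19.12961/2⌋ = 9; lat ⌊0.17665/1⌋ = 0.
Subsquare: lon ⌊1.12961/0.0833333⌋ = 13 → n; lat ⌊0.17665/0.0416667⌋ = 4 → e.
Extended square: lon ⌊0.04627/0.00833333⌋ = 5; lat ⌊0.00999/0.00416667⌋ = 2.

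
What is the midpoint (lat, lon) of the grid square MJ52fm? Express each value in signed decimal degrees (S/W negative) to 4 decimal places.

Field M=12, J=9: +12·20° lon, +9·10° lat → SW at lon 60°, lat 0°.
Square 5, 2: +5·2° lon, +2·1° lat → SW at lon 70°, lat 2°.
Subsquare f=5, m=12: +5·0.0833333° lon, +12·0.0416667° lat → SW at lon 70.4167°, lat 2.5°.
Cell spans 0.0833333° lon × 0.0416667° lat. Centre is SW corner plus half of each.
latitude 2.5208, longitude 70.4583.

2.5208, 70.4583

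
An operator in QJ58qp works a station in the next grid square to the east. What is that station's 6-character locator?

Longitude subsquare q = 16; +1 → 17 = r.
The latitude characters are unchanged.

QJ58rp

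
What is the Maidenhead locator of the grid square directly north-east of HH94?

IH05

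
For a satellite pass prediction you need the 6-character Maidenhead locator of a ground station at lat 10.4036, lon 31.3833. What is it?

KK50qj

Offset from 180°W / 90°S: lon 211.3833°, lat 100.4036°.
Field (20°×10°, letters A–R): 211.3833/20 → 10 → K, 100.4036/10 → 10 → K; chars KK.
Square (2°×1°, digits 0–9): 11.3833/2 → 5, 0.4036/1 → 0; chars 50.
Subsquare (5′×2.5′, letters a–x): 1.3833/0.0833333 → 16 → q, 0.4036/0.0416667 → 9 → j; chars qj.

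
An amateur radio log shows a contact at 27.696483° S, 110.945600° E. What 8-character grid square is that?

OG52lh32

Offset from 180°W / 90°S: lon 290.94560°, lat 62.30352°.
Field: lon ⌊290.94560/20⌋ = 14 → O; lat ⌊62.30352/10⌋ = 6 → G.
Square: lon ⌊10.94560/2⌋ = 5; lat ⌊2.30352/1⌋ = 2.
Subsquare: lon ⌊0.94560/0.0833333⌋ = 11 → l; lat ⌊0.30352/0.0416667⌋ = 7 → h.
Extended square: lon ⌊0.02893/0.00833333⌋ = 3; lat ⌊0.01185/0.00416667⌋ = 2.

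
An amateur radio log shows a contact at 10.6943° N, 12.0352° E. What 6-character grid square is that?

Offset from 180°W / 90°S: lon 192.0352°, lat 100.6943°.
Field: 192.0352/20 → 9 → J, 100.6943/10 → 10 → K; chars JK.
Square: 12.0352/2 → 6, 0.6943/1 → 0; chars 60.
Subsquare: 0.0352/0.0833333 → 0 → a, 0.6943/0.0416667 → 16 → q; chars aq.

JK60aq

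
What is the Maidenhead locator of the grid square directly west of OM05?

NM95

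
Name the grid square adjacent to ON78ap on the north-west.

Longitude subsquare a = 0; −1 → -1, wraps to 23 = x, carry into square.
Longitude square 7; −1 → 6.
Latitude subsquare p = 15; +1 → 16 = q.

ON68xq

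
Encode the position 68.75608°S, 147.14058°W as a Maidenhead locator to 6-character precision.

Offset from 180°W / 90°S: lon 32.8594°, lat 21.2439°.
Field (20°×10°, letters A–R): 32.8594/20 → 1 → B, 21.2439/10 → 2 → C; chars BC.
Square (2°×1°, digits 0–9): 12.8594/2 → 6, 1.2439/1 → 1; chars 61.
Subsquare (5′×2.5′, letters a–x): 0.8594/0.0833333 → 10 → k, 0.2439/0.0416667 → 5 → f; chars kf.

BC61kf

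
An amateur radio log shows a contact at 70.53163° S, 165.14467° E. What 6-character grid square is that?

Add 180° to longitude and 90° to latitude: 345.1447, 19.4684.
Field: lon ⌊345.1447/20⌋ = 17 → R; lat ⌊19.4684/10⌋ = 1 → B.
Square: lon ⌊5.1447/2⌋ = 2; lat ⌊9.4684/1⌋ = 9.
Subsquare: lon ⌊1.1447/0.0833333⌋ = 13 → n; lat ⌊0.4684/0.0416667⌋ = 11 → l.

RB29nl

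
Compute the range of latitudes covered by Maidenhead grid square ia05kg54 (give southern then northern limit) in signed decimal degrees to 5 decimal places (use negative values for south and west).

-84.73333, -84.72917

Field I=8, A=0: +8·20° lon, +0·10° lat → SW at lon -20°, lat -90°.
Square 0, 5: +0·2° lon, +5·1° lat → SW at lon -20°, lat -85°.
Subsquare k=10, g=6: +10·0.0833333° lon, +6·0.0416667° lat → SW at lon -19.1667°, lat -84.75°.
Extended square 5, 4: +5·0.00833333° lon, +4·0.00416667° lat → SW at lon -19.125°, lat -84.7333°.
Cell spans 0.00833333° lon × 0.00416667° lat.
south -84.73333, north -84.72917.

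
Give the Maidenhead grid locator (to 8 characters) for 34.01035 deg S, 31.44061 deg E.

Shift to the Maidenhead origin (180°W, 90°S): lon 211.44061, lat 55.98965.
Field: 211.44061/20 → 10 → K, 55.98965/10 → 5 → F; chars KF.
Square: 11.44061/2 → 5, 5.98965/1 → 5; chars 55.
Subsquare: 1.44061/0.0833333 → 17 → r, 0.98965/0.0416667 → 23 → x; chars rx.
Extended square: 0.02394/0.00833333 → 2, 0.03132/0.00416667 → 7; chars 27.

KF55rx27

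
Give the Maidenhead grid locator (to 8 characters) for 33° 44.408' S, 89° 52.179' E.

NF46wg42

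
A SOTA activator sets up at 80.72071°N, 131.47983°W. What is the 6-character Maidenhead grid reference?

CR40gr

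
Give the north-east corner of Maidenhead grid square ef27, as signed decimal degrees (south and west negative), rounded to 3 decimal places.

-32.000, -94.000

Field E=4, F=5: +4·20° lon, +5·10° lat → SW at lon -100°, lat -40°.
Square 2, 7: +2·2° lon, +7·1° lat → SW at lon -96°, lat -33°.
Cell spans 2° lon × 1° lat. NE corner is SW corner plus one full cell.
latitude -32.000, longitude -94.000.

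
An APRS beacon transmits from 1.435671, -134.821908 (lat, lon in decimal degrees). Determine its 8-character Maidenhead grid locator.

Shift to the Maidenhead origin (180°W, 90°S): lon 45.17809, lat 91.43567.
Field: lon ⌊45.17809/20⌋ = 2 → C; lat ⌊91.43567/10⌋ = 9 → J.
Square: lon ⌊5.17809/2⌋ = 2; lat ⌊1.43567/1⌋ = 1.
Subsquare: lon ⌊1.17809/0.0833333⌋ = 14 → o; lat ⌊0.43567/0.0416667⌋ = 10 → k.
Extended square: lon ⌊0.01143/0.00833333⌋ = 1; lat ⌊0.01900/0.00416667⌋ = 4.

CJ21ok14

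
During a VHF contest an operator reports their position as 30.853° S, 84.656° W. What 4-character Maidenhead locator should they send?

EF79

Add 180° to longitude and 90° to latitude: 95.34, 59.15.
Field: lon ⌊95.34/20⌋ = 4 → E; lat ⌊59.15/10⌋ = 5 → F.
Square: lon ⌊15.34/2⌋ = 7; lat ⌊9.15/1⌋ = 9.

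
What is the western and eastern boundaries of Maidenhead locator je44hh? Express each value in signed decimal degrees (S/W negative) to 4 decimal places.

8.5833, 8.6667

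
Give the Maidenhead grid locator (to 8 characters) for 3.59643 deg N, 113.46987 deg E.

OJ63ro63

Shift to the Maidenhead origin (180°W, 90°S): lon 293.46987, lat 93.59643.
Field: lon ⌊293.46987/20⌋ = 14 → O; lat ⌊93.59643/10⌋ = 9 → J.
Square: lon ⌊13.46987/2⌋ = 6; lat ⌊3.59643/1⌋ = 3.
Subsquare: lon ⌊1.46987/0.0833333⌋ = 17 → r; lat ⌊0.59643/0.0416667⌋ = 14 → o.
Extended square: lon ⌊0.05320/0.00833333⌋ = 6; lat ⌊0.01310/0.00416667⌋ = 3.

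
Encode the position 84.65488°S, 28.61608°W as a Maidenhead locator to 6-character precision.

Shift to the Maidenhead origin (180°W, 90°S): lon 151.3839, lat 5.3451.
Field: lon ⌊151.3839/20⌋ = 7 → H; lat ⌊5.3451/10⌋ = 0 → A.
Square: lon ⌊11.3839/2⌋ = 5; lat ⌊5.3451/1⌋ = 5.
Subsquare: lon ⌊1.3839/0.0833333⌋ = 16 → q; lat ⌊0.3451/0.0416667⌋ = 8 → i.

HA55qi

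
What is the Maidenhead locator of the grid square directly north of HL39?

HM30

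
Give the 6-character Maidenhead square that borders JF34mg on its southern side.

JF34mf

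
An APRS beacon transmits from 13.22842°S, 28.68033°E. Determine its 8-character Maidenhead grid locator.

KH46is15

Shift to the Maidenhead origin (180°W, 90°S): lon 208.68033, lat 76.77158.
Field: 208.68033/20 → 10 → K, 76.77158/10 → 7 → H; chars KH.
Square: 8.68033/2 → 4, 6.77158/1 → 6; chars 46.
Subsquare: 0.68033/0.0833333 → 8 → i, 0.77158/0.0416667 → 18 → s; chars is.
Extended square: 0.01366/0.00833333 → 1, 0.02158/0.00416667 → 5; chars 15.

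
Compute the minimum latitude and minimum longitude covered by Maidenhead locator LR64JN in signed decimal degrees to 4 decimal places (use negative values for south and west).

Field L=11, R=17: +11·20° lon, +17·10° lat → SW at lon 40°, lat 80°.
Square 6, 4: +6·2° lon, +4·1° lat → SW at lon 52°, lat 84°.
Subsquare j=9, n=13: +9·0.0833333° lon, +13·0.0416667° lat → SW at lon 52.75°, lat 84.5417°.
latitude 84.5417, longitude 52.7500.

84.5417, 52.7500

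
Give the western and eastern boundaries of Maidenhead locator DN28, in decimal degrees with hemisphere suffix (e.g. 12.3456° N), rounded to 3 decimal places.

116.000° W, 114.000° W

Field D=3, N=13: +3·20° lon, +13·10° lat → SW at lon -120°, lat 40°.
Square 2, 8: +2·2° lon, +8·1° lat → SW at lon -116°, lat 48°.
Cell spans 2° lon × 1° lat.
west 116.000° W, east 114.000° W.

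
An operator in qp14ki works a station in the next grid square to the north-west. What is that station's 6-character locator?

Longitude subsquare k = 10; −1 → 9 = j.
Latitude subsquare i = 8; +1 → 9 = j.

QP14jj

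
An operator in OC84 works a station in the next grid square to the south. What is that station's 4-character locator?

OC83

Latitude square 4; −1 → 3.
The longitude characters are unchanged.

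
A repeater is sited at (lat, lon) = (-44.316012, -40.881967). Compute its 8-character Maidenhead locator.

GE95nq44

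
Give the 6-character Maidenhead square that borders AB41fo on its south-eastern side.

Longitude subsquare f = 5; +1 → 6 = g.
Latitude subsquare o = 14; −1 → 13 = n.

AB41gn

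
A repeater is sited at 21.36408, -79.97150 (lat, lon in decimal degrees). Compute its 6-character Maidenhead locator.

FL01ai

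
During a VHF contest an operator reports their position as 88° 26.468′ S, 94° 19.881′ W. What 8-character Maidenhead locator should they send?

EA21un04

Offset from 180°W / 90°S: lon 85.66865°, lat 1.55887°.
Field (20°×10°, letters A–R): lon ⌊85.66865/20⌋ = 4 → E; lat ⌊1.55887/10⌋ = 0 → A.
Square (2°×1°, digits 0–9): lon ⌊5.66865/2⌋ = 2; lat ⌊1.55887/1⌋ = 1.
Subsquare (5′×2.5′, letters a–x): lon ⌊1.66865/0.0833333⌋ = 20 → u; lat ⌊0.55887/0.0416667⌋ = 13 → n.
Extended square (30″×15″, digits 0–9): lon ⌊0.00198/0.00833333⌋ = 0; lat ⌊0.01720/0.00416667⌋ = 4.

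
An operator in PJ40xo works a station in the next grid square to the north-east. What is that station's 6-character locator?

PJ50ap

Longitude subsquare x = 23; +1 → 24, wraps to 0 = a, carry into square.
Longitude square 4; +1 → 5.
Latitude subsquare o = 14; +1 → 15 = p.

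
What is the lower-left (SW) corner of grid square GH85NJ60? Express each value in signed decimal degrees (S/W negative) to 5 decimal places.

Field G=6, H=7: +6·20° lon, +7·10° lat → SW at lon -60°, lat -20°.
Square 8, 5: +8·2° lon, +5·1° lat → SW at lon -44°, lat -15°.
Subsquare n=13, j=9: +13·0.0833333° lon, +9·0.0416667° lat → SW at lon -42.9167°, lat -14.625°.
Extended square 6, 0: +6·0.00833333° lon, +0·0.00416667° lat → SW at lon -42.8667°, lat -14.625°.
latitude -14.62500, longitude -42.86667.

-14.62500, -42.86667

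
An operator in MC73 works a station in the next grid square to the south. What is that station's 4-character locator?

MC72

Latitude square 3; −1 → 2.
The longitude characters are unchanged.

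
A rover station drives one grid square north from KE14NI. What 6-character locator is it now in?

Latitude subsquare i = 8; +1 → 9 = j.
The longitude characters are unchanged.

KE14nj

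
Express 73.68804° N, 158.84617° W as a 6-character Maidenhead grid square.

Offset from 180°W / 90°S: lon 21.1538°, lat 163.6880°.
Field: 21.1538/20 → 1 → B, 163.6880/10 → 16 → Q; chars BQ.
Square: 1.1538/2 → 0, 3.6880/1 → 3; chars 03.
Subsquare: 1.1538/0.0833333 → 13 → n, 0.6880/0.0416667 → 16 → q; chars nq.

BQ03nq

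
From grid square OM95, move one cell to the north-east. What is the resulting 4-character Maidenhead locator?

PM06

Longitude square 9; +1 → 10, wraps to 0, carry into field.
Longitude field O = 14; +1 → 15 = P.
Latitude square 5; +1 → 6.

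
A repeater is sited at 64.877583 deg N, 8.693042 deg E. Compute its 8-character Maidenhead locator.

Offset from 180°W / 90°S: lon 188.69304°, lat 154.87758°.
Field: lon ⌊188.69304/20⌋ = 9 → J; lat ⌊154.87758/10⌋ = 15 → P.
Square: lon ⌊8.69304/2⌋ = 4; lat ⌊4.87758/1⌋ = 4.
Subsquare: lon ⌊0.69304/0.0833333⌋ = 8 → i; lat ⌊0.87758/0.0416667⌋ = 21 → v.
Extended square: lon ⌊0.02638/0.00833333⌋ = 3; lat ⌊0.00258/0.00416667⌋ = 0.

JP44iv30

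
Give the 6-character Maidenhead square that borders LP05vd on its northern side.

Latitude subsquare d = 3; +1 → 4 = e.
The longitude characters are unchanged.

LP05ve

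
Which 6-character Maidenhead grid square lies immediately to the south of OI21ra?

Latitude subsquare a = 0; −1 → -1, wraps to 23 = x, carry into square.
Latitude square 1; −1 → 0.
The longitude characters are unchanged.

OI20rx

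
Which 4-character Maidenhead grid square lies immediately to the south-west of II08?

HI97

Longitude square 0; −1 → -1, wraps to 9, carry into field.
Longitude field I = 8; −1 → 7 = H.
Latitude square 8; −1 → 7.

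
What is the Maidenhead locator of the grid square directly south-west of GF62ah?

Longitude subsquare a = 0; −1 → -1, wraps to 23 = x, carry into square.
Longitude square 6; −1 → 5.
Latitude subsquare h = 7; −1 → 6 = g.

GF52xg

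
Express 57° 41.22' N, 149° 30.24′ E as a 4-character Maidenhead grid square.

Add 180° to longitude and 90° to latitude: 329.50, 147.69.
Field: 329.50/20 → 16 → Q, 147.69/10 → 14 → O; chars QO.
Square: 9.50/2 → 4, 7.69/1 → 7; chars 47.

QO47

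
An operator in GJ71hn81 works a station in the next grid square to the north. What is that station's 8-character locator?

Latitude extended square 1; +1 → 2.
The longitude characters are unchanged.

GJ71hn82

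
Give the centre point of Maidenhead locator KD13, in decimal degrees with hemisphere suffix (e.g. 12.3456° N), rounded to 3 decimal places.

Field K=10, D=3: +10·20° lon, +3·10° lat → SW at lon 20°, lat -60°.
Square 1, 3: +1·2° lon, +3·1° lat → SW at lon 22°, lat -57°.
Cell spans 2° lon × 1° lat. Centre is SW corner plus half of each.
latitude 56.500° S, longitude 23.000° E.

56.500° S, 23.000° E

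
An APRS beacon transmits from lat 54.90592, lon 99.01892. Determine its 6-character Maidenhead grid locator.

NO94mv

Add 180° to longitude and 90° to latitude: 279.0189, 144.9059.
Field (20°×10°, letters A–R): 279.0189/20 → 13 → N, 144.9059/10 → 14 → O; chars NO.
Square (2°×1°, digits 0–9): 19.0189/2 → 9, 4.9059/1 → 4; chars 94.
Subsquare (5′×2.5′, letters a–x): 1.0189/0.0833333 → 12 → m, 0.9059/0.0416667 → 21 → v; chars mv.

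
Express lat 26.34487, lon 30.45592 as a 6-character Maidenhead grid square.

KL56fi

Shift to the Maidenhead origin (180°W, 90°S): lon 210.4559, lat 116.3449.
Field: lon ⌊210.4559/20⌋ = 10 → K; lat ⌊116.3449/10⌋ = 11 → L.
Square: lon ⌊10.4559/2⌋ = 5; lat ⌊6.3449/1⌋ = 6.
Subsquare: lon ⌊0.4559/0.0833333⌋ = 5 → f; lat ⌊0.3449/0.0416667⌋ = 8 → i.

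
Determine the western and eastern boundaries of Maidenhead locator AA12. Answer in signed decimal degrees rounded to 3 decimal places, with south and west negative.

-178.000, -176.000

Field A=0, A=0: +0·20° lon, +0·10° lat → SW at lon -180°, lat -90°.
Square 1, 2: +1·2° lon, +2·1° lat → SW at lon -178°, lat -88°.
Cell spans 2° lon × 1° lat.
west -178.000, east -176.000.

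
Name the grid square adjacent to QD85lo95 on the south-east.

Longitude extended square 9; +1 → 10, wraps to 0, carry into subsquare.
Longitude subsquare l = 11; +1 → 12 = m.
Latitude extended square 5; −1 → 4.

QD85mo04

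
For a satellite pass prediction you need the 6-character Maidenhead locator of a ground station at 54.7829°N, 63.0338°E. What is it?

MO14ms

Offset from 180°W / 90°S: lon 243.0338°, lat 144.7829°.
Field: 243.0338/20 → 12 → M, 144.7829/10 → 14 → O; chars MO.
Square: 3.0338/2 → 1, 4.7829/1 → 4; chars 14.
Subsquare: 1.0338/0.0833333 → 12 → m, 0.7829/0.0416667 → 18 → s; chars ms.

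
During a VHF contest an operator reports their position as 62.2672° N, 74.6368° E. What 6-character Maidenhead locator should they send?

Shift to the Maidenhead origin (180°W, 90°S): lon 254.6368, lat 152.2672.
Field: 254.6368/20 → 12 → M, 152.2672/10 → 15 → P; chars MP.
Square: 14.6368/2 → 7, 2.2672/1 → 2; chars 72.
Subsquare: 0.6368/0.0833333 → 7 → h, 0.2672/0.0416667 → 6 → g; chars hg.

MP72hg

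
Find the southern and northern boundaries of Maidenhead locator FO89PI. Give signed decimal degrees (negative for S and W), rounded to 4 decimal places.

59.3333, 59.3750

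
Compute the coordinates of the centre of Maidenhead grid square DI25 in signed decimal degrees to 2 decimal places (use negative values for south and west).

Field D=3, I=8: +3·20° lon, +8·10° lat → SW at lon -120°, lat -10°.
Square 2, 5: +2·2° lon, +5·1° lat → SW at lon -116°, lat -5°.
Cell spans 2° lon × 1° lat. Centre is SW corner plus half of each.
latitude -4.50, longitude -115.00.

-4.50, -115.00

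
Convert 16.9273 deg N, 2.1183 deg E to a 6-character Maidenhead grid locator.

JK16bw

Shift to the Maidenhead origin (180°W, 90°S): lon 182.1183, lat 106.9273.
Field: lon ⌊182.1183/20⌋ = 9 → J; lat ⌊106.9273/10⌋ = 10 → K.
Square: lon ⌊2.1183/2⌋ = 1; lat ⌊6.9273/1⌋ = 6.
Subsquare: lon ⌊0.1183/0.0833333⌋ = 1 → b; lat ⌊0.9273/0.0416667⌋ = 22 → w.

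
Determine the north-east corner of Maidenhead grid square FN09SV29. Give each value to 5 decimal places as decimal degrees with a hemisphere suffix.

49.91667° N, 78.47500° W

Field F=5, N=13: +5·20° lon, +13·10° lat → SW at lon -80°, lat 40°.
Square 0, 9: +0·2° lon, +9·1° lat → SW at lon -80°, lat 49°.
Subsquare s=18, v=21: +18·0.0833333° lon, +21·0.0416667° lat → SW at lon -78.5°, lat 49.875°.
Extended square 2, 9: +2·0.00833333° lon, +9·0.00416667° lat → SW at lon -78.4833°, lat 49.9125°.
Cell spans 0.00833333° lon × 0.00416667° lat. NE corner is SW corner plus one full cell.
latitude 49.91667° N, longitude 78.47500° W.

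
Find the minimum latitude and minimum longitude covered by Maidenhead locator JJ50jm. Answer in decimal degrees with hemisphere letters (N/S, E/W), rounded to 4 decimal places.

Field J=9, J=9: +9·20° lon, +9·10° lat → SW at lon 0°, lat 0°.
Square 5, 0: +5·2° lon, +0·1° lat → SW at lon 10°, lat 0°.
Subsquare j=9, m=12: +9·0.0833333° lon, +12·0.0416667° lat → SW at lon 10.75°, lat 0.5°.
latitude 0.5000° N, longitude 10.7500° E.

0.5000° N, 10.7500° E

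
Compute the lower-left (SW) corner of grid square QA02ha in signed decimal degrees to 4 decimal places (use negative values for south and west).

Field Q=16, A=0: +16·20° lon, +0·10° lat → SW at lon 140°, lat -90°.
Square 0, 2: +0·2° lon, +2·1° lat → SW at lon 140°, lat -88°.
Subsquare h=7, a=0: +7·0.0833333° lon, +0·0.0416667° lat → SW at lon 140.583°, lat -88°.
latitude -88.0000, longitude 140.5833.

-88.0000, 140.5833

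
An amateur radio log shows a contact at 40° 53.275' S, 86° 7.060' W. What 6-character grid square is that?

Shift to the Maidenhead origin (180°W, 90°S): lon 93.8823, lat 49.1121.
Field: 93.8823/20 → 4 → E, 49.1121/10 → 4 → E; chars EE.
Square: 13.8823/2 → 6, 9.1121/1 → 9; chars 69.
Subsquare: 1.8823/0.0833333 → 22 → w, 0.1121/0.0416667 → 2 → c; chars wc.

EE69wc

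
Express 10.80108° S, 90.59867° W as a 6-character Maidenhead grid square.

Offset from 180°W / 90°S: lon 89.4013°, lat 79.1989°.
Field: 89.4013/20 → 4 → E, 79.1989/10 → 7 → H; chars EH.
Square: 9.4013/2 → 4, 9.1989/1 → 9; chars 49.
Subsquare: 1.4013/0.0833333 → 16 → q, 0.1989/0.0416667 → 4 → e; chars qe.

EH49qe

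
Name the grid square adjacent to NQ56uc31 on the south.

Latitude extended square 1; −1 → 0.
The longitude characters are unchanged.

NQ56uc30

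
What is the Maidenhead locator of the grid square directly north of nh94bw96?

NH94bw97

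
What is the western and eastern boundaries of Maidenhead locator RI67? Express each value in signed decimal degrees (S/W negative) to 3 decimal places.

172.000, 174.000

Field R=17, I=8: +17·20° lon, +8·10° lat → SW at lon 160°, lat -10°.
Square 6, 7: +6·2° lon, +7·1° lat → SW at lon 172°, lat -3°.
Cell spans 2° lon × 1° lat.
west 172.000, east 174.000.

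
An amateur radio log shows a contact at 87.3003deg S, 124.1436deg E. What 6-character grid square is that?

Add 180° to longitude and 90° to latitude: 304.1436, 2.6997.
Field: lon ⌊304.1436/20⌋ = 15 → P; lat ⌊2.6997/10⌋ = 0 → A.
Square: lon ⌊4.1436/2⌋ = 2; lat ⌊2.6997/1⌋ = 2.
Subsquare: lon ⌊0.1436/0.0833333⌋ = 1 → b; lat ⌊0.6997/0.0416667⌋ = 16 → q.

PA22bq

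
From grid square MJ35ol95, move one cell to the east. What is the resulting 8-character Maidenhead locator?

MJ35pl05

Longitude extended square 9; +1 → 10, wraps to 0, carry into subsquare.
Longitude subsquare o = 14; +1 → 15 = p.
The latitude characters are unchanged.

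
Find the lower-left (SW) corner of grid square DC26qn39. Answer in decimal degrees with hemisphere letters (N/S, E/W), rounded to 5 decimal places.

63.42083° S, 114.64167° W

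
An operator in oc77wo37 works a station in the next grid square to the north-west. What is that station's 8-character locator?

OC77wo28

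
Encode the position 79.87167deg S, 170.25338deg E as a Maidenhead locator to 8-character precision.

RB50dd00

Add 180° to longitude and 90° to latitude: 350.25338, 10.12833.
Field (20°×10°, letters A–R): 350.25338/20 → 17 → R, 10.12833/10 → 1 → B; chars RB.
Square (2°×1°, digits 0–9): 10.25338/2 → 5, 0.12833/1 → 0; chars 50.
Subsquare (5′×2.5′, letters a–x): 0.25338/0.0833333 → 3 → d, 0.12833/0.0416667 → 3 → d; chars dd.
Extended square (30″×15″, digits 0–9): 0.00338/0.00833333 → 0, 0.00333/0.00416667 → 0; chars 00.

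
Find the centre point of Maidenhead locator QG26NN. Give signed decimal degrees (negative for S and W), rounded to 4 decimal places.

-23.4375, 145.1250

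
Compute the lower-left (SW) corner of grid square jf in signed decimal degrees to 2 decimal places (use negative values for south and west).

Field J=9, F=5: +9·20° lon, +5·10° lat → SW at lon 0°, lat -40°.
latitude -40.00, longitude 0.00.

-40.00, 0.00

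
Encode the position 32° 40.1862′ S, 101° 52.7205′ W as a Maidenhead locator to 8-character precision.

DF97bh49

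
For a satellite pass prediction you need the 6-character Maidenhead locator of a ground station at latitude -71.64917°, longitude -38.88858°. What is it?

HB08ni

Add 180° to longitude and 90° to latitude: 141.1114, 18.3508.
Field (20°×10°, letters A–R): 141.1114/20 → 7 → H, 18.3508/10 → 1 → B; chars HB.
Square (2°×1°, digits 0–9): 1.1114/2 → 0, 8.3508/1 → 8; chars 08.
Subsquare (5′×2.5′, letters a–x): 1.1114/0.0833333 → 13 → n, 0.3508/0.0416667 → 8 → i; chars ni.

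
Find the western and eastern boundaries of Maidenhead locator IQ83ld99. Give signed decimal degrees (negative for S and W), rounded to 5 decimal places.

-3.00833, -3.00000

Field I=8, Q=16: +8·20° lon, +16·10° lat → SW at lon -20°, lat 70°.
Square 8, 3: +8·2° lon, +3·1° lat → SW at lon -4°, lat 73°.
Subsquare l=11, d=3: +11·0.0833333° lon, +3·0.0416667° lat → SW at lon -3.08333°, lat 73.125°.
Extended square 9, 9: +9·0.00833333° lon, +9·0.00416667° lat → SW at lon -3.00833°, lat 73.1625°.
Cell spans 0.00833333° lon × 0.00416667° lat.
west -3.00833, east -3.00000.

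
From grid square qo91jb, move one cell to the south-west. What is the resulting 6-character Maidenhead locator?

QO91ia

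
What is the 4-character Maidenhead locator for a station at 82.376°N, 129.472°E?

Shift to the Maidenhead origin (180°W, 90°S): lon 309.47, lat 172.38.
Field: 309.47/20 → 15 → P, 172.38/10 → 17 → R; chars PR.
Square: 9.47/2 → 4, 2.38/1 → 2; chars 42.

PR42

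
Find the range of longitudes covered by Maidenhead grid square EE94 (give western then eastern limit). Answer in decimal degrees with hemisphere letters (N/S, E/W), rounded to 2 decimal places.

82.00° W, 80.00° W

Field E=4, E=4: +4·20° lon, +4·10° lat → SW at lon -100°, lat -50°.
Square 9, 4: +9·2° lon, +4·1° lat → SW at lon -82°, lat -46°.
Cell spans 2° lon × 1° lat.
west 82.00° W, east 80.00° W.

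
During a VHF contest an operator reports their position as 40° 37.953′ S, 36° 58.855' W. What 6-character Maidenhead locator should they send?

Offset from 180°W / 90°S: lon 143.0191°, lat 49.3674°.
Field: lon ⌊143.0191/20⌋ = 7 → H; lat ⌊49.3674/10⌋ = 4 → E.
Square: lon ⌊3.0191/2⌋ = 1; lat ⌊9.3674/1⌋ = 9.
Subsquare: lon ⌊1.0191/0.0833333⌋ = 12 → m; lat ⌊0.3674/0.0416667⌋ = 8 → i.

HE19mi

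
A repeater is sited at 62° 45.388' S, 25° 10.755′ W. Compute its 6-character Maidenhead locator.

HC77jf

Offset from 180°W / 90°S: lon 154.8208°, lat 27.2435°.
Field (20°×10°, letters A–R): lon ⌊154.8208/20⌋ = 7 → H; lat ⌊27.2435/10⌋ = 2 → C.
Square (2°×1°, digits 0–9): lon ⌊14.8208/2⌋ = 7; lat ⌊7.2435/1⌋ = 7.
Subsquare (5′×2.5′, letters a–x): lon ⌊0.8208/0.0833333⌋ = 9 → j; lat ⌊0.2435/0.0416667⌋ = 5 → f.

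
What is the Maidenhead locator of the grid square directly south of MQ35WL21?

MQ35wl20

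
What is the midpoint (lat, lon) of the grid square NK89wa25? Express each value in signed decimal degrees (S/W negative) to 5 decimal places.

19.02292, 97.85417

Field N=13, K=10: +13·20° lon, +10·10° lat → SW at lon 80°, lat 10°.
Square 8, 9: +8·2° lon, +9·1° lat → SW at lon 96°, lat 19°.
Subsquare w=22, a=0: +22·0.0833333° lon, +0·0.0416667° lat → SW at lon 97.8333°, lat 19°.
Extended square 2, 5: +2·0.00833333° lon, +5·0.00416667° lat → SW at lon 97.85°, lat 19.0208°.
Cell spans 0.00833333° lon × 0.00416667° lat. Centre is SW corner plus half of each.
latitude 19.02292, longitude 97.85417.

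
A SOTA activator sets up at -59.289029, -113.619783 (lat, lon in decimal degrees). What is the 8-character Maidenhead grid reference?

Offset from 180°W / 90°S: lon 66.38022°, lat 30.71097°.
Field: 66.38022/20 → 3 → D, 30.71097/10 → 3 → D; chars DD.
Square: 6.38022/2 → 3, 0.71097/1 → 0; chars 30.
Subsquare: 0.38022/0.0833333 → 4 → e, 0.71097/0.0416667 → 17 → r; chars er.
Extended square: 0.04688/0.00833333 → 5, 0.00264/0.00416667 → 0; chars 50.

DD30er50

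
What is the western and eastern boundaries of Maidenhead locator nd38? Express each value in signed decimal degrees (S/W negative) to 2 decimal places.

86.00, 88.00

Field N=13, D=3: +13·20° lon, +3·10° lat → SW at lon 80°, lat -60°.
Square 3, 8: +3·2° lon, +8·1° lat → SW at lon 86°, lat -52°.
Cell spans 2° lon × 1° lat.
west 86.00, east 88.00.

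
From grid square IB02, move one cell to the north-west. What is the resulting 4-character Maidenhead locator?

HB93

Longitude square 0; −1 → -1, wraps to 9, carry into field.
Longitude field I = 8; −1 → 7 = H.
Latitude square 2; +1 → 3.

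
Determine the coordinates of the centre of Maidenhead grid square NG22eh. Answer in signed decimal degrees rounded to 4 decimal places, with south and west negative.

-27.6875, 84.3750

Field N=13, G=6: +13·20° lon, +6·10° lat → SW at lon 80°, lat -30°.
Square 2, 2: +2·2° lon, +2·1° lat → SW at lon 84°, lat -28°.
Subsquare e=4, h=7: +4·0.0833333° lon, +7·0.0416667° lat → SW at lon 84.3333°, lat -27.7083°.
Cell spans 0.0833333° lon × 0.0416667° lat. Centre is SW corner plus half of each.
latitude -27.6875, longitude 84.3750.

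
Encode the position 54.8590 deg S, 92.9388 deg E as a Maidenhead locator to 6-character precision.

ND65ld

Add 180° to longitude and 90° to latitude: 272.9388, 35.1410.
Field (20°×10°, letters A–R): 272.9388/20 → 13 → N, 35.1410/10 → 3 → D; chars ND.
Square (2°×1°, digits 0–9): 12.9388/2 → 6, 5.1410/1 → 5; chars 65.
Subsquare (5′×2.5′, letters a–x): 0.9388/0.0833333 → 11 → l, 0.1410/0.0416667 → 3 → d; chars ld.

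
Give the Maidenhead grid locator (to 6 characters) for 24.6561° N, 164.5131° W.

Add 180° to longitude and 90° to latitude: 15.4869, 114.6561.
Field: 15.4869/20 → 0 → A, 114.6561/10 → 11 → L; chars AL.
Square: 15.4869/2 → 7, 4.6561/1 → 4; chars 74.
Subsquare: 1.4869/0.0833333 → 17 → r, 0.6561/0.0416667 → 15 → p; chars rp.

AL74rp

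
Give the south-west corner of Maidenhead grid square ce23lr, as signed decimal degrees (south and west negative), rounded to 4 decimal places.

-46.2917, -135.0833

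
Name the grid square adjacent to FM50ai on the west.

Longitude subsquare a = 0; −1 → -1, wraps to 23 = x, carry into square.
Longitude square 5; −1 → 4.
The latitude characters are unchanged.

FM40xi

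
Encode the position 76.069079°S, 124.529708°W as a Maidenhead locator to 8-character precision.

CB73rw63

Shift to the Maidenhead origin (180°W, 90°S): lon 55.47029, lat 13.93092.
Field: lon ⌊55.47029/20⌋ = 2 → C; lat ⌊13.93092/10⌋ = 1 → B.
Square: lon ⌊15.47029/2⌋ = 7; lat ⌊3.93092/1⌋ = 3.
Subsquare: lon ⌊1.47029/0.0833333⌋ = 17 → r; lat ⌊0.93092/0.0416667⌋ = 22 → w.
Extended square: lon ⌊0.05363/0.00833333⌋ = 6; lat ⌊0.01425/0.00416667⌋ = 3.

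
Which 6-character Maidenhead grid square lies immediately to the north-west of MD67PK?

Longitude subsquare p = 15; −1 → 14 = o.
Latitude subsquare k = 10; +1 → 11 = l.

MD67ol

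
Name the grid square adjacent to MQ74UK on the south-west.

Longitude subsquare u = 20; −1 → 19 = t.
Latitude subsquare k = 10; −1 → 9 = j.

MQ74tj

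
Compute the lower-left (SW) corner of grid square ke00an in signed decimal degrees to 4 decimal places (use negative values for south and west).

Field K=10, E=4: +10·20° lon, +4·10° lat → SW at lon 20°, lat -50°.
Square 0, 0: +0·2° lon, +0·1° lat → SW at lon 20°, lat -50°.
Subsquare a=0, n=13: +0·0.0833333° lon, +13·0.0416667° lat → SW at lon 20°, lat -49.4583°.
latitude -49.4583, longitude 20.0000.

-49.4583, 20.0000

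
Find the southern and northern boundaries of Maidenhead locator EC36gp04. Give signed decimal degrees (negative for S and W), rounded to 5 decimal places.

-63.35833, -63.35417

Field E=4, C=2: +4·20° lon, +2·10° lat → SW at lon -100°, lat -70°.
Square 3, 6: +3·2° lon, +6·1° lat → SW at lon -94°, lat -64°.
Subsquare g=6, p=15: +6·0.0833333° lon, +15·0.0416667° lat → SW at lon -93.5°, lat -63.375°.
Extended square 0, 4: +0·0.00833333° lon, +4·0.00416667° lat → SW at lon -93.5°, lat -63.3583°.
Cell spans 0.00833333° lon × 0.00416667° lat.
south -63.35833, north -63.35417.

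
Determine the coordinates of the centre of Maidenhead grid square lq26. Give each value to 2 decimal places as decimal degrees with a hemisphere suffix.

Field L=11, Q=16: +11·20° lon, +16·10° lat → SW at lon 40°, lat 70°.
Square 2, 6: +2·2° lon, +6·1° lat → SW at lon 44°, lat 76°.
Cell spans 2° lon × 1° lat. Centre is SW corner plus half of each.
latitude 76.50° N, longitude 45.00° E.

76.50° N, 45.00° E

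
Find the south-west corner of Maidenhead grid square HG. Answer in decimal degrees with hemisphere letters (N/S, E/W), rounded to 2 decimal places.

Field H=7, G=6: +7·20° lon, +6·10° lat → SW at lon -40°, lat -30°.
latitude 30.00° S, longitude 40.00° W.

30.00° S, 40.00° W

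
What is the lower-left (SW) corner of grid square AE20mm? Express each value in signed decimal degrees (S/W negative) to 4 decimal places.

-49.5000, -175.0000

Field A=0, E=4: +0·20° lon, +4·10° lat → SW at lon -180°, lat -50°.
Square 2, 0: +2·2° lon, +0·1° lat → SW at lon -176°, lat -50°.
Subsquare m=12, m=12: +12·0.0833333° lon, +12·0.0416667° lat → SW at lon -175°, lat -49.5°.
latitude -49.5000, longitude -175.0000.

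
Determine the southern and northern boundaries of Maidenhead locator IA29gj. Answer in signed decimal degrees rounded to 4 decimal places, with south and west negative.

-80.6250, -80.5833

Field I=8, A=0: +8·20° lon, +0·10° lat → SW at lon -20°, lat -90°.
Square 2, 9: +2·2° lon, +9·1° lat → SW at lon -16°, lat -81°.
Subsquare g=6, j=9: +6·0.0833333° lon, +9·0.0416667° lat → SW at lon -15.5°, lat -80.625°.
Cell spans 0.0833333° lon × 0.0416667° lat.
south -80.6250, north -80.5833.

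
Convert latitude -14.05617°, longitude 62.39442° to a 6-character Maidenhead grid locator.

Shift to the Maidenhead origin (180°W, 90°S): lon 242.3944, lat 75.9438.
Field: 242.3944/20 → 12 → M, 75.9438/10 → 7 → H; chars MH.
Square: 2.3944/2 → 1, 5.9438/1 → 5; chars 15.
Subsquare: 0.3944/0.0833333 → 4 → e, 0.9438/0.0416667 → 22 → w; chars ew.

MH15ew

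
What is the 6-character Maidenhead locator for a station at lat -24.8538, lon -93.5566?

Offset from 180°W / 90°S: lon 86.4434°, lat 65.1462°.
Field (20°×10°, letters A–R): 86.4434/20 → 4 → E, 65.1462/10 → 6 → G; chars EG.
Square (2°×1°, digits 0–9): 6.4434/2 → 3, 5.1462/1 → 5; chars 35.
Subsquare (5′×2.5′, letters a–x): 0.4434/0.0833333 → 5 → f, 0.1462/0.0416667 → 3 → d; chars fd.

EG35fd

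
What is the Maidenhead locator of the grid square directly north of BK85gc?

BK85gd

Latitude subsquare c = 2; +1 → 3 = d.
The longitude characters are unchanged.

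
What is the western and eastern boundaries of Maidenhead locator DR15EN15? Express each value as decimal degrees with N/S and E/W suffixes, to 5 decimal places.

Field D=3, R=17: +3·20° lon, +17·10° lat → SW at lon -120°, lat 80°.
Square 1, 5: +1·2° lon, +5·1° lat → SW at lon -118°, lat 85°.
Subsquare e=4, n=13: +4·0.0833333° lon, +13·0.0416667° lat → SW at lon -117.667°, lat 85.5417°.
Extended square 1, 5: +1·0.00833333° lon, +5·0.00416667° lat → SW at lon -117.658°, lat 85.5625°.
Cell spans 0.00833333° lon × 0.00416667° lat.
west 117.65833° W, east 117.65000° W.

117.65833° W, 117.65000° W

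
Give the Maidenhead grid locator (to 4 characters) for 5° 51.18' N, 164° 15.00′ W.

Add 180° to longitude and 90° to latitude: 15.75, 95.85.
Field: lon ⌊15.75/20⌋ = 0 → A; lat ⌊95.85/10⌋ = 9 → J.
Square: lon ⌊15.75/2⌋ = 7; lat ⌊5.85/1⌋ = 5.

AJ75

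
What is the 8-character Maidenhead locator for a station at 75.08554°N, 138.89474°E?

Offset from 180°W / 90°S: lon 318.89474°, lat 165.08554°.
Field: lon ⌊318.89474/20⌋ = 15 → P; lat ⌊165.08554/10⌋ = 16 → Q.
Square: lon ⌊18.89474/2⌋ = 9; lat ⌊5.08554/1⌋ = 5.
Subsquare: lon ⌊0.89474/0.0833333⌋ = 10 → k; lat ⌊0.08554/0.0416667⌋ = 2 → c.
Extended square: lon ⌊0.06141/0.00833333⌋ = 7; lat ⌊0.00221/0.00416667⌋ = 0.

PQ95kc70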